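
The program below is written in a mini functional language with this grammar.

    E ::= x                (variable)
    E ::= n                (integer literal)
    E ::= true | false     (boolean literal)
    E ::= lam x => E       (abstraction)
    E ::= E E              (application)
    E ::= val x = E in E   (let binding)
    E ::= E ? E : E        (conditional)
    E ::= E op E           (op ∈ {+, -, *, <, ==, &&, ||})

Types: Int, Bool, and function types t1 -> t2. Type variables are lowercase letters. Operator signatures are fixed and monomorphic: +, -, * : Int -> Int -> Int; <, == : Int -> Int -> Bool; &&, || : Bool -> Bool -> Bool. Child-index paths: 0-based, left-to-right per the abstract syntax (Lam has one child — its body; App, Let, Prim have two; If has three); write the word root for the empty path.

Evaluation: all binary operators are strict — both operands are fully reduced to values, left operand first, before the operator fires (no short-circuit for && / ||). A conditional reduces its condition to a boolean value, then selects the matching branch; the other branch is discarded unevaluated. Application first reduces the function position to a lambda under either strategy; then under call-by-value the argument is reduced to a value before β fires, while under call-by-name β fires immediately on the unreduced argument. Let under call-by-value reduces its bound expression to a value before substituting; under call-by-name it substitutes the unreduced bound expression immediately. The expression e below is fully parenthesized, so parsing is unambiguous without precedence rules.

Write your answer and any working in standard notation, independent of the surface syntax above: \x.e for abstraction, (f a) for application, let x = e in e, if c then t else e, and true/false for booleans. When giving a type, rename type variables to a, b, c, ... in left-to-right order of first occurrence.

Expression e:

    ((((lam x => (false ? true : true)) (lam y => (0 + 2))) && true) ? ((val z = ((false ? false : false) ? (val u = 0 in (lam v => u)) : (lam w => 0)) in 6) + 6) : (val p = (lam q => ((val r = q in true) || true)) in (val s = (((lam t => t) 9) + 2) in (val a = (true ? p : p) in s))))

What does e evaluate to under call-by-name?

Trace:
step 0: (if (((\x.(if false then true else true)) (\y.(0 + 2))) && true) then ((let z = (if (if false then false else false) then (let u = 0 in (\v.u)) else (\w.0)) in 6) + 6) else (let p = (\q.((let r = q in true) || true)) in (let s = (((\t.t) 9) + 2) in (let a = (if true then p else p) in s))))
step 1: [beta@0.0] (if ((if false then true else true) && true) then ((let z = (if (if false then false else false) then (let u = 0 in (\v.u)) else (\w.0)) in 6) + 6) else (let p = (\q.((let r = q in true) || true)) in (let s = (((\t.t) 9) + 2) in (let a = (if true then p else p) in s))))
step 2: [if@0.0] (if (true && true) then ((let z = (if (if false then false else false) then (let u = 0 in (\v.u)) else (\w.0)) in 6) + 6) else (let p = (\q.((let r = q in true) || true)) in (let s = (((\t.t) 9) + 2) in (let a = (if true then p else p) in s))))
step 3: [delta@0] (if true then ((let z = (if (if false then false else false) then (let u = 0 in (\v.u)) else (\w.0)) in 6) + 6) else (let p = (\q.((let r = q in true) || true)) in (let s = (((\t.t) 9) + 2) in (let a = (if true then p else p) in s))))
step 4: [if@root] ((let z = (if (if false then false else false) then (let u = 0 in (\v.u)) else (\w.0)) in 6) + 6)
step 5: [let@0] (6 + 6)
step 6: [delta@root] 12

Answer: 12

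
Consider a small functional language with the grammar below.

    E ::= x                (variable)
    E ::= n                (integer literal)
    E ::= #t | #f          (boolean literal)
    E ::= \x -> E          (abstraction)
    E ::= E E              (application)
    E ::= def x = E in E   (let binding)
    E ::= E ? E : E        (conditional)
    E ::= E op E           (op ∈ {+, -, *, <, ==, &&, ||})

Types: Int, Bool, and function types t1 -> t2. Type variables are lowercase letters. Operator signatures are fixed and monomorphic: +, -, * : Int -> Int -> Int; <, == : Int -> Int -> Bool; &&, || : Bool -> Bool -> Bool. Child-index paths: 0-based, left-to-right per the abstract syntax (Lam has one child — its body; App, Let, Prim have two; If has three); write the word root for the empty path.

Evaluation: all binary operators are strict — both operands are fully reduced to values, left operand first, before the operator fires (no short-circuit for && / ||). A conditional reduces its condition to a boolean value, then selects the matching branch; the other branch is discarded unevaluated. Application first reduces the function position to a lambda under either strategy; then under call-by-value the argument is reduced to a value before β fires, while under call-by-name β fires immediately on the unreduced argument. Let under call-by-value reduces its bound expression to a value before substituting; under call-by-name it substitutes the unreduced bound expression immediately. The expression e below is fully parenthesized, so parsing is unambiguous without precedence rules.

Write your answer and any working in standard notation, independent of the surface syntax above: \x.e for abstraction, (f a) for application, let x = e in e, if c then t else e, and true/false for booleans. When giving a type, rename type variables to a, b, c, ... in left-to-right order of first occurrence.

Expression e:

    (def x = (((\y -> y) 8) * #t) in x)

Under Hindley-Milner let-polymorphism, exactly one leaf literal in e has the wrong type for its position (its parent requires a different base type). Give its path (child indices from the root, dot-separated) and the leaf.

Derivation:
y : a
\y._ : a -> a
  unify a -> a ~ Int -> b
  unify a ~ Int
  unify Int ~ b
_ _ : Int
  unify Int ~ Int
  unify Bool ~ Int
  FAIL: mismatch Bool ~ Int

Answer: 0.1 : true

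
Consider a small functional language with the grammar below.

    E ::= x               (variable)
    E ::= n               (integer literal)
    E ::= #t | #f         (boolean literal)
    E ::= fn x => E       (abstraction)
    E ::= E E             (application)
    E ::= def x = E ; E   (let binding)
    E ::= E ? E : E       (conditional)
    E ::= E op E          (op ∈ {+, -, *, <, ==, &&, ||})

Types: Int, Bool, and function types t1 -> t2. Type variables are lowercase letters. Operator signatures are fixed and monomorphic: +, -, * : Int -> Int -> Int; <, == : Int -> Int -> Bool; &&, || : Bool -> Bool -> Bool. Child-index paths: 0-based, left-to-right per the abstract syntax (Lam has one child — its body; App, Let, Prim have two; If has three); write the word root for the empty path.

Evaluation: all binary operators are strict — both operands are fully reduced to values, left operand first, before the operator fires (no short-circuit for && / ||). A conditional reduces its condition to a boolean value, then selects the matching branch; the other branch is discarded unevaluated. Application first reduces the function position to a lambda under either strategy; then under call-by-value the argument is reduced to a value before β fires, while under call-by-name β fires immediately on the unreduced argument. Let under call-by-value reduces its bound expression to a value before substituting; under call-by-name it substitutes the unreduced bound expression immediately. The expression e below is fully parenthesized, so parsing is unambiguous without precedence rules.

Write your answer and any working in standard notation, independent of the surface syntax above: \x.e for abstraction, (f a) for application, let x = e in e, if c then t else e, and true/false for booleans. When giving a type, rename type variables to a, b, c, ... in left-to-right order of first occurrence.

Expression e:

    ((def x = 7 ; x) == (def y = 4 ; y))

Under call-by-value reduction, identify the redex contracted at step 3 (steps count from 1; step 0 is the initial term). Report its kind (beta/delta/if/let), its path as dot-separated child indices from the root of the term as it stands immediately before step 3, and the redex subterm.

Answer: delta at root : (7 == 4)

Derivation:
step 0: ((let x = 7 in x) == (let y = 4 in y))
step 1: [let@0] (7 == (let y = 4 in y))
step 2: [let@1] (7 == 4)
step 3: [delta@root] false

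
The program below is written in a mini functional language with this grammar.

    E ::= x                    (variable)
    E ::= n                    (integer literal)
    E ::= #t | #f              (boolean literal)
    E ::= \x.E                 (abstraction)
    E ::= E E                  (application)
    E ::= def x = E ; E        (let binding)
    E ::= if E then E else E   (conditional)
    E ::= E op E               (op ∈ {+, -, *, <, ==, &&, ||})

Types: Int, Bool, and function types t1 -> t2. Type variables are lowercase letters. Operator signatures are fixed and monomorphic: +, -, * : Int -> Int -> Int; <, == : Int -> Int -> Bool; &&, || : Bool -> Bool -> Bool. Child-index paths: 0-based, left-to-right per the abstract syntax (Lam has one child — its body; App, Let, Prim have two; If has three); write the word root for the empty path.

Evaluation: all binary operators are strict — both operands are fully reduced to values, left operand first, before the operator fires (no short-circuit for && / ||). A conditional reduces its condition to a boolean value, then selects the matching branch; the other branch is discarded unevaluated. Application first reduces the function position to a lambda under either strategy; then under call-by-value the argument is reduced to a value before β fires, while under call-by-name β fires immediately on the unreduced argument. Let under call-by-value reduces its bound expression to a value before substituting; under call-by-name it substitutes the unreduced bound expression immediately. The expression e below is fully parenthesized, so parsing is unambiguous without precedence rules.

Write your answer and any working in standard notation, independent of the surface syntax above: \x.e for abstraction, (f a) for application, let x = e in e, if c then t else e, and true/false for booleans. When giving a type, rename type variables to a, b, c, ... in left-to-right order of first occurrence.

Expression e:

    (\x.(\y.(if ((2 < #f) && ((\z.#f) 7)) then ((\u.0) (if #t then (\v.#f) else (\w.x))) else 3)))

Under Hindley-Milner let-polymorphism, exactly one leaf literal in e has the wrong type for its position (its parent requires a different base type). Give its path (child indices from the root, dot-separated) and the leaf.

Answer: 0.0.0.0.1 : false

Derivation:
  unify Int ~ Int
  unify Bool ~ Int
  FAIL: mismatch Bool ~ Int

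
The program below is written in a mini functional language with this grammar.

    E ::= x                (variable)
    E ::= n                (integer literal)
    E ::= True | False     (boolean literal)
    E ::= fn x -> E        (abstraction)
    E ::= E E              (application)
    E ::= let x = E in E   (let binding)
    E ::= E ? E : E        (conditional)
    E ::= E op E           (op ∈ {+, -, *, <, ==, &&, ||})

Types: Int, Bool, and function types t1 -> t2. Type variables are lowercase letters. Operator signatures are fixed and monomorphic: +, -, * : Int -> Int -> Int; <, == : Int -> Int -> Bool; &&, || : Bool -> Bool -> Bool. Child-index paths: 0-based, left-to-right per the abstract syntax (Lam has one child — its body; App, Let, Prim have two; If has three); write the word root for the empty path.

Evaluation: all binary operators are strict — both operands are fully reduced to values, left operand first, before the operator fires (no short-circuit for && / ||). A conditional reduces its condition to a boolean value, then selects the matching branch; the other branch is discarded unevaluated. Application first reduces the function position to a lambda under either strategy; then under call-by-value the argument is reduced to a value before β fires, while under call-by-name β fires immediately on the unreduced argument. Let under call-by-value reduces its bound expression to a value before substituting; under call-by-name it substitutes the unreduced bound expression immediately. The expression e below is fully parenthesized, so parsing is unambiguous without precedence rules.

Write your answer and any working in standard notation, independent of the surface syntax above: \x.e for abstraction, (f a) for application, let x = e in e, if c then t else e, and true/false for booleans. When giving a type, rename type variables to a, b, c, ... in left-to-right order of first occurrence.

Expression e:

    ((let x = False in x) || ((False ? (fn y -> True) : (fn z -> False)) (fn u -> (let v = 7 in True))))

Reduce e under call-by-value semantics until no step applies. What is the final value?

Working:
step 0: ((let x = false in x) || ((if false then (\y.true) else (\z.false)) (\u.(let v = 7 in true))))
step 1: [let@0] (false || ((if false then (\y.true) else (\z.false)) (\u.(let v = 7 in true))))
step 2: [if@1.0] (false || ((\z.false) (\u.(let v = 7 in true))))
step 3: [beta@1] (false || false)
step 4: [delta@root] false

Answer: false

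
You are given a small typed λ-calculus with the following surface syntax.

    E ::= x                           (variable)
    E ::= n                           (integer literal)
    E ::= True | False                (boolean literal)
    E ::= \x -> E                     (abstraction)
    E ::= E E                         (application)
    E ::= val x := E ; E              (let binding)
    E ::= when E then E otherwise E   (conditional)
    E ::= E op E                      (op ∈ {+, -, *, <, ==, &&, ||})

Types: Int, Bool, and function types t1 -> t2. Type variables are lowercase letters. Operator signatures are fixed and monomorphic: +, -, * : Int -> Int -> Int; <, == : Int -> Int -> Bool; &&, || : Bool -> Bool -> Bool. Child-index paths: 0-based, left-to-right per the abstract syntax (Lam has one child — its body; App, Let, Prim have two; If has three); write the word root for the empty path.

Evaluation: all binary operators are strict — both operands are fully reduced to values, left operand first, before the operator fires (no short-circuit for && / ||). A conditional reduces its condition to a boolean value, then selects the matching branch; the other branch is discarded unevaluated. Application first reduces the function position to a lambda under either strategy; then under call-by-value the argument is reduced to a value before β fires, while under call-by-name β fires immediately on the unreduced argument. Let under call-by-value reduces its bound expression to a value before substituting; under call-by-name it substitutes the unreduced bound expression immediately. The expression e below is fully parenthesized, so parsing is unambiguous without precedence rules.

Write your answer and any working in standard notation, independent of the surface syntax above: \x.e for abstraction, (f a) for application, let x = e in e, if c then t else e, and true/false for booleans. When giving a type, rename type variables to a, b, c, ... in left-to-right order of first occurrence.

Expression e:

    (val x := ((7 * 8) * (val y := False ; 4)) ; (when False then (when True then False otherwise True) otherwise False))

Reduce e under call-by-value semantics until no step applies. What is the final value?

Answer: false

Working:
step 0: (let x = ((7 * 8) * (let y = false in 4)) in (if false then (if true then false else true) else false))
step 1: [delta@0.0] (let x = (56 * (let y = false in 4)) in (if false then (if true then false else true) else false))
step 2: [let@0.1] (let x = (56 * 4) in (if false then (if true then false else true) else false))
step 3: [delta@0] (let x = 224 in (if false then (if true then false else true) else false))
step 4: [let@root] (if false then (if true then false else true) else false)
step 5: [if@root] false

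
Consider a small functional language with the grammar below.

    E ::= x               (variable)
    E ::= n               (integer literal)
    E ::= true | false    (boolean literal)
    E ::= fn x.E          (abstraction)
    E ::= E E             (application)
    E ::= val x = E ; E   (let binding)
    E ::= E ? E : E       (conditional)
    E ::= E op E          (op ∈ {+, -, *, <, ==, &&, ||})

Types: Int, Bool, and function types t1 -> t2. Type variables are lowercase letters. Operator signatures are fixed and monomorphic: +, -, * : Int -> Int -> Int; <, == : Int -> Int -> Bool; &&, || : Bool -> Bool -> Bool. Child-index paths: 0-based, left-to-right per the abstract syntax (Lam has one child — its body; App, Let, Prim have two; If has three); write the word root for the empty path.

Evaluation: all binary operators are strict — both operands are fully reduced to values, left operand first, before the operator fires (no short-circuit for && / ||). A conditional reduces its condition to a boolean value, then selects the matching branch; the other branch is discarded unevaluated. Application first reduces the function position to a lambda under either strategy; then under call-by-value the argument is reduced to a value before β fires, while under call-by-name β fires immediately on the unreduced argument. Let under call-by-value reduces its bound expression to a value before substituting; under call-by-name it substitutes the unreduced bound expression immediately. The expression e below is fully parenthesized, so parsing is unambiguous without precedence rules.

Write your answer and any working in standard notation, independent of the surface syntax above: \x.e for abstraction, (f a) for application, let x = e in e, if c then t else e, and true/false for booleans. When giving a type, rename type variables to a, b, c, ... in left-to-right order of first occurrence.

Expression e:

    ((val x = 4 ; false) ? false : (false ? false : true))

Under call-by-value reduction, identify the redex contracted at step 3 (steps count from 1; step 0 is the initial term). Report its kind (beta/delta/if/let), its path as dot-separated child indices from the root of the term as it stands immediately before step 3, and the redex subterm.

Working:
step 0: (if (let x = 4 in false) then false else (if false then false else true))
step 1: [let@0] (if false then false else (if false then false else true))
step 2: [if@root] (if false then false else true)
step 3: [if@root] true

Answer: if at root : (if false then false else true)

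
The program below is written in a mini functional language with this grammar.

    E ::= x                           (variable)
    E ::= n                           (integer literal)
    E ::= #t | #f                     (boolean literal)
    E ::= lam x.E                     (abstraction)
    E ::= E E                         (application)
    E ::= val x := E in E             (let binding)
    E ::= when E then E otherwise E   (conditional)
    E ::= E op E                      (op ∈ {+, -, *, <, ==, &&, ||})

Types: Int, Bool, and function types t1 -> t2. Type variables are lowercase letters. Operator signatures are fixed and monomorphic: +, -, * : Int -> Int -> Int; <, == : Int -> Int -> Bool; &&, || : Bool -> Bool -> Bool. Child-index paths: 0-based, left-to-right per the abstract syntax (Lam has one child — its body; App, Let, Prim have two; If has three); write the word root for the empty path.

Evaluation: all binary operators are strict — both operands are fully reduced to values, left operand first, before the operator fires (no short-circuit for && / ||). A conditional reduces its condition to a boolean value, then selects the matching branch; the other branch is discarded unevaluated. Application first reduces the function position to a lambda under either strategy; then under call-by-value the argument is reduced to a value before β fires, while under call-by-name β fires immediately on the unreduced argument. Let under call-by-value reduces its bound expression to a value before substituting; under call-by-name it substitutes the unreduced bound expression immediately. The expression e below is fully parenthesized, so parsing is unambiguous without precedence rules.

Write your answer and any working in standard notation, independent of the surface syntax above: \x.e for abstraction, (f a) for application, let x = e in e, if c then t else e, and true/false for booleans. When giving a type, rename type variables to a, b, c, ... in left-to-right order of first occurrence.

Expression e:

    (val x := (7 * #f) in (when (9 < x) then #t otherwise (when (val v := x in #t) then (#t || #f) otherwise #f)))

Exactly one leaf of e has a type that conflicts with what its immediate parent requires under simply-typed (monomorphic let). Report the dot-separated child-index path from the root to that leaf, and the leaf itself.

Answer: 0.1 : false

Trace:
  unify Int ~ Int
  unify Bool ~ Int
  FAIL: mismatch Bool ~ Int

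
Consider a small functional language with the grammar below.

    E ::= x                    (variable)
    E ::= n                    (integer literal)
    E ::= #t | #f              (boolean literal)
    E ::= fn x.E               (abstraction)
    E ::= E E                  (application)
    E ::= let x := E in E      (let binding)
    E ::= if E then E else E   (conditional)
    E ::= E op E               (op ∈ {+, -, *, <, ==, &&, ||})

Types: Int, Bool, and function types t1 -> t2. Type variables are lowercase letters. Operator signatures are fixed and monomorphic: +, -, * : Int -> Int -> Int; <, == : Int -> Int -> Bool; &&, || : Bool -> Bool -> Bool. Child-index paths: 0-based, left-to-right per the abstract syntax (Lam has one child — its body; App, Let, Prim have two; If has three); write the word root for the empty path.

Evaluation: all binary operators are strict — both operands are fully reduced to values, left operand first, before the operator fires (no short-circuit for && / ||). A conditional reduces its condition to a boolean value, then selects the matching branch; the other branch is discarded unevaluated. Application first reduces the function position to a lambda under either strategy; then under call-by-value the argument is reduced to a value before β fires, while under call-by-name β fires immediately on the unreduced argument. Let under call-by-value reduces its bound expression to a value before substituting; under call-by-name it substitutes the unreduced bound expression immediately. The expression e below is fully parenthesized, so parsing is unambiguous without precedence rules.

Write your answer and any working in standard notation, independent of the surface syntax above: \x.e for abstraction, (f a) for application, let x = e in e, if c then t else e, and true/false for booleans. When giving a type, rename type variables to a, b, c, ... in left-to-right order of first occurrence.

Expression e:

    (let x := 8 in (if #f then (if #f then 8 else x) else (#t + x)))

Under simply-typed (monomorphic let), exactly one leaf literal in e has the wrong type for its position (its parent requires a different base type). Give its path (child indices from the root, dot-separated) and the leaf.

Derivation:
let x : Int
  unify Bool ~ Bool
  unify Bool ~ Bool
x : Int
  unify Int ~ Int
  unify Bool ~ Int
  FAIL: mismatch Bool ~ Int

Answer: 1.2.0 : true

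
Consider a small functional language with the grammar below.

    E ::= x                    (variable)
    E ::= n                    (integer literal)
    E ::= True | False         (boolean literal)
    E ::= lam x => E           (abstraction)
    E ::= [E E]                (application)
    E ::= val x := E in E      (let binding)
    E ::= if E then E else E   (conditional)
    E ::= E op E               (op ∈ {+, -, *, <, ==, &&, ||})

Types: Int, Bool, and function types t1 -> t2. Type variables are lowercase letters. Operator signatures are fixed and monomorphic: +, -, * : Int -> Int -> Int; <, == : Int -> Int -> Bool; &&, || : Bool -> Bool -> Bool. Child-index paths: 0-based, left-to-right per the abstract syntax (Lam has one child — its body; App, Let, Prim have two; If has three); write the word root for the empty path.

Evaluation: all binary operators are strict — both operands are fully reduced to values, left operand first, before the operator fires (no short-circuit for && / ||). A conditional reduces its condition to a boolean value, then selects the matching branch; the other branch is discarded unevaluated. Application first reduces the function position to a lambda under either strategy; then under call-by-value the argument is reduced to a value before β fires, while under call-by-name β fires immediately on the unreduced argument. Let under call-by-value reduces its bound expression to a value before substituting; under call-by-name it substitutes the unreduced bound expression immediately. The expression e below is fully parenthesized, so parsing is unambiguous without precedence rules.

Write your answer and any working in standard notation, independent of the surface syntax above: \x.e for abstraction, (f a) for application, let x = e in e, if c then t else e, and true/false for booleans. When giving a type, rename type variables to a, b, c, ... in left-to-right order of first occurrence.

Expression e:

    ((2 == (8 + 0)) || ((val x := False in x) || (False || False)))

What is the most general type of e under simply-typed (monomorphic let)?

Working:
  unify Int ~ Int
  unify Int ~ Int
  unify Int ~ Int
  unify Int ~ Int
  unify Bool ~ Bool
let x : Bool
x : Bool
  unify Bool ~ Bool
  unify Bool ~ Bool
  unify Bool ~ Bool
  unify Bool ~ Bool
  unify Bool ~ Bool

Answer: Bool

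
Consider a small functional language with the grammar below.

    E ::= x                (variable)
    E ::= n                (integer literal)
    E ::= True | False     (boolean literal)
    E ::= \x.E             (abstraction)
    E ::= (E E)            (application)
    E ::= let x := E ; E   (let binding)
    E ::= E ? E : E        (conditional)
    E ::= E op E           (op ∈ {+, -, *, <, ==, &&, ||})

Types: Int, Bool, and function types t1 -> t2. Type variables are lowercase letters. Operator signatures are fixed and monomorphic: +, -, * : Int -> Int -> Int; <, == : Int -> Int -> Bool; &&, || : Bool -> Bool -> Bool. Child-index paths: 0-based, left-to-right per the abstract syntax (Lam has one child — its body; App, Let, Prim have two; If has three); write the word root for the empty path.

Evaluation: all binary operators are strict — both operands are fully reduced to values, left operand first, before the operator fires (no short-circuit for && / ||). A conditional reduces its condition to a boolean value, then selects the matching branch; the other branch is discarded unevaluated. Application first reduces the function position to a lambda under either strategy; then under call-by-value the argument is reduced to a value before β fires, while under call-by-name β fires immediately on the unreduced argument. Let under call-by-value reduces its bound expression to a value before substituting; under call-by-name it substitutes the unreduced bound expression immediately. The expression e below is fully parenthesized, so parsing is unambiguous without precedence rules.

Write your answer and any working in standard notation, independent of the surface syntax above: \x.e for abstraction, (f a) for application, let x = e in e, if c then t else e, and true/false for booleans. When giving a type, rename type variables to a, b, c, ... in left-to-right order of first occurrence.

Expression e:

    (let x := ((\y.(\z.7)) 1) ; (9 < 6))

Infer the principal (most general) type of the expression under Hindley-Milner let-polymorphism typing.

Trace:
\z._ : b -> Int
\y._ : a -> b -> Int
  unify a -> b -> Int ~ Int -> c
  unify a ~ Int
  unify b -> Int ~ c
_ _ : b -> Int
let x : forall. b -> Int
  unify Int ~ Int
  unify Int ~ Int

Answer: Bool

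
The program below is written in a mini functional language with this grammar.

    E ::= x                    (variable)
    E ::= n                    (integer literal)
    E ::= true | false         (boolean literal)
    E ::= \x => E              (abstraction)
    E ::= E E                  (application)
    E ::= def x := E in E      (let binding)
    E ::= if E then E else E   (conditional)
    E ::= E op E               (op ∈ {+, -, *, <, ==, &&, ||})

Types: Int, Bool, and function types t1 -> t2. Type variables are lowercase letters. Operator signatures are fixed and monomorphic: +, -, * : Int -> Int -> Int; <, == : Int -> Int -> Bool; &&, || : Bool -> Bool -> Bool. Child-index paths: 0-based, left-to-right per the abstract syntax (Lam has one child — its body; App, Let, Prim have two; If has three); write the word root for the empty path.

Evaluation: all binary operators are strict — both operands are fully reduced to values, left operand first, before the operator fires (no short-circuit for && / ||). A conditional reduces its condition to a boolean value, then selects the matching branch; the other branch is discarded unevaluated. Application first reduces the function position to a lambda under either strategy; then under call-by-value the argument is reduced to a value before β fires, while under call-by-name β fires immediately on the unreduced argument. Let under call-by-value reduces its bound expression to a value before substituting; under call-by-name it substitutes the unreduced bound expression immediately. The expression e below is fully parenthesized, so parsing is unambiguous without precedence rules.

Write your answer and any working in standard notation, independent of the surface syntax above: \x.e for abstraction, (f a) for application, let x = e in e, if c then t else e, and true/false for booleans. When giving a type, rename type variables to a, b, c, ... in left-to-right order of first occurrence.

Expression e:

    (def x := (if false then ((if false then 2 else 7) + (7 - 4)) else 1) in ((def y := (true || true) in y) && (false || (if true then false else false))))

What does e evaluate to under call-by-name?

Answer: false

Working:
step 0: (let x = (if false then ((if false then 2 else 7) + (7 - 4)) else 1) in ((let y = (true || true) in y) && (false || (if true then false else false))))
step 1: [let@root] ((let y = (true || true) in y) && (false || (if true then false else false)))
step 2: [let@0] ((true || true) && (false || (if true then false else false)))
step 3: [delta@0] (true && (false || (if true then false else false)))
step 4: [if@1.1] (true && (false || false))
step 5: [delta@1] (true && false)
step 6: [delta@root] false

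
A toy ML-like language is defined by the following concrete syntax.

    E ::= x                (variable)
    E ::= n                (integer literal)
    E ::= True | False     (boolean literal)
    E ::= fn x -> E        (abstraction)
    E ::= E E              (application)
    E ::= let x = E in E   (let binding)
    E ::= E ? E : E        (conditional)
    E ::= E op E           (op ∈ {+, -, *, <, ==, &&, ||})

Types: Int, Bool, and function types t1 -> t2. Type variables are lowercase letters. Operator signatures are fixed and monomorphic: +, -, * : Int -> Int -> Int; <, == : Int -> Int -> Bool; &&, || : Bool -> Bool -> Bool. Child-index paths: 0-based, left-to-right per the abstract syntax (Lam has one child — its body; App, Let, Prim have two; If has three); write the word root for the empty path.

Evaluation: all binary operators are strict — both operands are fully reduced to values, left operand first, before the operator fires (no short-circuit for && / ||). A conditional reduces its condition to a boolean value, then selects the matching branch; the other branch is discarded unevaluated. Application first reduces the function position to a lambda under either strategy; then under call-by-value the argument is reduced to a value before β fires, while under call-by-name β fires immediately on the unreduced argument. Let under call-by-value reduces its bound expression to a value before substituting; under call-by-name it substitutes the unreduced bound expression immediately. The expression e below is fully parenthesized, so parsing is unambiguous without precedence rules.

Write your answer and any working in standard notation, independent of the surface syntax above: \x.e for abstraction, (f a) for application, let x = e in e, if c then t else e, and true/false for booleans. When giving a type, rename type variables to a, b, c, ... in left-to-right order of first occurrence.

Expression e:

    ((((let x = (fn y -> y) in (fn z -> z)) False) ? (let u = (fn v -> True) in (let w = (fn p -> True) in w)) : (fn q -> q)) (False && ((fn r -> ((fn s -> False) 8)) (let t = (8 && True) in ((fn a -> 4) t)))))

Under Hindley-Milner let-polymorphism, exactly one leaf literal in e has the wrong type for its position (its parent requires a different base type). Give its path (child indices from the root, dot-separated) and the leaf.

Working:
y : a
\y._ : a -> a
let x : forall. a -> a
z : b
\z._ : b -> b
  unify b -> b ~ Bool -> c
  unify b ~ Bool
  unify Bool ~ c
_ _ : Bool
  unify Bool ~ Bool
\v._ : d -> Bool
let u : forall. d -> Bool
\p._ : e -> Bool
let w : forall. e -> Bool
w : f -> Bool
q : g
\q._ : g -> g
  unify f -> Bool ~ g -> g
  unify f ~ g
  unify Bool ~ g
  unify Bool ~ Bool
\s._ : i -> Bool
  unify i -> Bool ~ Int -> j
  unify i ~ Int
  unify Bool ~ j
_ _ : Bool
\r._ : h -> Bool
  unify Int ~ Bool
  FAIL: mismatch Int ~ Bool

Answer: 1.1.1.0.0 : 8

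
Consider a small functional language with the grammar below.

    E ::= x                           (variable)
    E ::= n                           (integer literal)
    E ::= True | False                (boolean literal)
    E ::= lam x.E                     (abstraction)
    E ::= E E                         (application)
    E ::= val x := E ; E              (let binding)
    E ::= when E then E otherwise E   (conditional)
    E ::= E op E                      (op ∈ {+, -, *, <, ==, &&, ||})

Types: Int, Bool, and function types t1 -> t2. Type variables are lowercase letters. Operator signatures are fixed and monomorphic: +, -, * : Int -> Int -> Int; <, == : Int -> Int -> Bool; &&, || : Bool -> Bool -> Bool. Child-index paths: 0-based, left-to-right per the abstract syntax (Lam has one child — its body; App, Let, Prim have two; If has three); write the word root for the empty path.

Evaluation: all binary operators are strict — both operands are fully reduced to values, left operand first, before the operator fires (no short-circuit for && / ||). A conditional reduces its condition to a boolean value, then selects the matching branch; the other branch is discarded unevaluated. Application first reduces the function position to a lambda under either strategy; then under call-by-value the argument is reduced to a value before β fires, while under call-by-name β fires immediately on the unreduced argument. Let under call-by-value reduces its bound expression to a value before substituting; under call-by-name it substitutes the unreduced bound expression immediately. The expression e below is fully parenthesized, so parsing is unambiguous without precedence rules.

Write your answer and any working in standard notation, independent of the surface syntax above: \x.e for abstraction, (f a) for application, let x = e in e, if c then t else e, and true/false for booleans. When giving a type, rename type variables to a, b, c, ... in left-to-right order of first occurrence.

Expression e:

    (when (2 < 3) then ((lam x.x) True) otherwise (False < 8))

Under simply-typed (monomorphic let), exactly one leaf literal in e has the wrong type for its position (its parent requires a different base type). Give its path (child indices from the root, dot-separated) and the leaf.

Derivation:
  unify Int ~ Int
  unify Int ~ Int
  unify Bool ~ Bool
x : a
\x._ : a -> a
  unify a -> a ~ Bool -> b
  unify a ~ Bool
  unify Bool ~ b
_ _ : Bool
  unify Bool ~ Int
  FAIL: mismatch Bool ~ Int

Answer: 2.0 : false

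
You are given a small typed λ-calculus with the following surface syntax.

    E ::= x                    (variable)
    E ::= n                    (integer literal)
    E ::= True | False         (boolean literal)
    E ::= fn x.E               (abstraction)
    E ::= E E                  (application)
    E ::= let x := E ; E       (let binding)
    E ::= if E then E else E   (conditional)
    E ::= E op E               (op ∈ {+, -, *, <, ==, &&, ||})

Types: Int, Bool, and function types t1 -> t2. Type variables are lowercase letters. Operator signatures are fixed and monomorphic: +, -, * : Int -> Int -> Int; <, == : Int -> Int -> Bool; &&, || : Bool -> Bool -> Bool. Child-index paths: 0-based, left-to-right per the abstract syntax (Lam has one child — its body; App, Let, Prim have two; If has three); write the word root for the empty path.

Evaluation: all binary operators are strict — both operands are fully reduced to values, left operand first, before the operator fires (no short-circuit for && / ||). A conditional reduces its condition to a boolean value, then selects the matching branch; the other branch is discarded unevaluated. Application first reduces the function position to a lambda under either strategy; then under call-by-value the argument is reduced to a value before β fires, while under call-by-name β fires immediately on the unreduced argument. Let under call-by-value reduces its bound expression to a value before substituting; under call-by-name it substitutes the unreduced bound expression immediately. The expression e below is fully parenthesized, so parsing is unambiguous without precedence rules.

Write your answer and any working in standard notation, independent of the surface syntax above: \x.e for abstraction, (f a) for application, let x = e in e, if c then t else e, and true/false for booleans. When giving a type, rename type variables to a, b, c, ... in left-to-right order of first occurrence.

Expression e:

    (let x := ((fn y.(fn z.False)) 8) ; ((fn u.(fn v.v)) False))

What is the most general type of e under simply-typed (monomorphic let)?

Answer: a -> a

Derivation:
\z._ : b -> Bool
\y._ : a -> b -> Bool
  unify a -> b -> Bool ~ Int -> c
  unify a ~ Int
  unify b -> Bool ~ c
_ _ : b -> Bool
let x : b -> Bool
v : e
\v._ : e -> e
\u._ : d -> e -> e
  unify d -> e -> e ~ Bool -> f
  unify d ~ Bool
  unify e -> e ~ f
_ _ : e -> e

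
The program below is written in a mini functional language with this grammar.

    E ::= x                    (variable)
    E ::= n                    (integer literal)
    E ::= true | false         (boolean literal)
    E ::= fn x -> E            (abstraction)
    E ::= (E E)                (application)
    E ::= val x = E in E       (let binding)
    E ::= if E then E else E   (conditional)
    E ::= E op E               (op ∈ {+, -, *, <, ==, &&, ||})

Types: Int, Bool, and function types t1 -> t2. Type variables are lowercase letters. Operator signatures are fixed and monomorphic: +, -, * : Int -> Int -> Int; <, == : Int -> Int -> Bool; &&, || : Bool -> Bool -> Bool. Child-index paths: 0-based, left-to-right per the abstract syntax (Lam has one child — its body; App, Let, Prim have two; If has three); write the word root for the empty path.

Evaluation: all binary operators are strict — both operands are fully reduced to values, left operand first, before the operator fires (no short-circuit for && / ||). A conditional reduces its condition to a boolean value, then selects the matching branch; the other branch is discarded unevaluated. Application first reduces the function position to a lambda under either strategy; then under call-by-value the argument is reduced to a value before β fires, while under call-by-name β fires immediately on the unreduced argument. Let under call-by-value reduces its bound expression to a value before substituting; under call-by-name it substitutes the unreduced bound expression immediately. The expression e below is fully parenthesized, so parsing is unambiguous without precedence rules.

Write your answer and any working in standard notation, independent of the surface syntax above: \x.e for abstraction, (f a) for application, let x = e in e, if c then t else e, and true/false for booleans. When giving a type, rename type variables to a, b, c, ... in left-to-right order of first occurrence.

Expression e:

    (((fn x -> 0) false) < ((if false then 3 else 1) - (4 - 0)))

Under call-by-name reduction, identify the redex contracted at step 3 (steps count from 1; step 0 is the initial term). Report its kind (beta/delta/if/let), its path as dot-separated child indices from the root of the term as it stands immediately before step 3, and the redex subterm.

Working:
step 0: (((\x.0) false) < ((if false then 3 else 1) - (4 - 0)))
step 1: [beta@0] (0 < ((if false then 3 else 1) - (4 - 0)))
step 2: [if@1.0] (0 < (1 - (4 - 0)))
step 3: [delta@1.1] (0 < (1 - 4))

Answer: delta at 1.1 : (4 - 0)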